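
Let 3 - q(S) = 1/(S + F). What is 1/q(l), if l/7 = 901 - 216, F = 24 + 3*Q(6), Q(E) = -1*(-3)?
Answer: 4828/14483 ≈ 0.33336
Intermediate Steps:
Q(E) = 3
F = 33 (F = 24 + 3*3 = 24 + 9 = 33)
l = 4795 (l = 7*(901 - 216) = 7*685 = 4795)
q(S) = 3 - 1/(33 + S) (q(S) = 3 - 1/(S + 33) = 3 - 1/(33 + S))
1/q(l) = 1/((98 + 3*4795)/(33 + 4795)) = 1/((98 + 14385)/4828) = 1/((1/4828)*14483) = 1/(14483/4828) = 4828/14483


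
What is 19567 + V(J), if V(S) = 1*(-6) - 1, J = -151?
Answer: 19560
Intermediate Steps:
V(S) = -7 (V(S) = -6 - 1 = -7)
19567 + V(J) = 19567 - 7 = 19560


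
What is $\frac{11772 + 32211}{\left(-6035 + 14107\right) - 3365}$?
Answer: $\frac{4887}{523} \approx 9.3442$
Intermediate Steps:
$\frac{11772 + 32211}{\left(-6035 + 14107\right) - 3365} = \frac{43983}{8072 - 3365} = \frac{43983}{4707} = 43983 \cdot \frac{1}{4707} = \frac{4887}{523}$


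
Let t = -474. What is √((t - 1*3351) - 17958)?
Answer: I*√21783 ≈ 147.59*I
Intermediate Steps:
√((t - 1*3351) - 17958) = √((-474 - 1*3351) - 17958) = √((-474 - 3351) - 17958) = √(-3825 - 17958) = √(-21783) = I*√21783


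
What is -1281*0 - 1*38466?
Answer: -38466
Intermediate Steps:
-1281*0 - 1*38466 = 0 - 38466 = -38466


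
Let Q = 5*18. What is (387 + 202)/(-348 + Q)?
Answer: -589/258 ≈ -2.2829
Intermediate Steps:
Q = 90
(387 + 202)/(-348 + Q) = (387 + 202)/(-348 + 90) = 589/(-258) = 589*(-1/258) = -589/258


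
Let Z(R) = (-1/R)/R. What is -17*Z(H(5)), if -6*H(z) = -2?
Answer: 153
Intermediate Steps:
H(z) = 1/3 (H(z) = -1/6*(-2) = 1/3)
Z(R) = -1/R**2
-17*Z(H(5)) = -(-17)/3**(-2) = -(-17)*9 = -17*(-9) = 153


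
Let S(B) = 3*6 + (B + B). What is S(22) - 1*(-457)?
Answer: 519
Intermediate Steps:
S(B) = 18 + 2*B
S(22) - 1*(-457) = (18 + 2*22) - 1*(-457) = (18 + 44) + 457 = 62 + 457 = 519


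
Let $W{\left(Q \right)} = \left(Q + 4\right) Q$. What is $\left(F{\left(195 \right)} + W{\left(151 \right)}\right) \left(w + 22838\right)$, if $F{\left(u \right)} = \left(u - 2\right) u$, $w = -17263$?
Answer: $340298000$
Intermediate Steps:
$F{\left(u \right)} = u \left(-2 + u\right)$ ($F{\left(u \right)} = \left(-2 + u\right) u = u \left(-2 + u\right)$)
$W{\left(Q \right)} = Q \left(4 + Q\right)$ ($W{\left(Q \right)} = \left(4 + Q\right) Q = Q \left(4 + Q\right)$)
$\left(F{\left(195 \right)} + W{\left(151 \right)}\right) \left(w + 22838\right) = \left(195 \left(-2 + 195\right) + 151 \left(4 + 151\right)\right) \left(-17263 + 22838\right) = \left(195 \cdot 193 + 151 \cdot 155\right) 5575 = \left(37635 + 23405\right) 5575 = 61040 \cdot 5575 = 340298000$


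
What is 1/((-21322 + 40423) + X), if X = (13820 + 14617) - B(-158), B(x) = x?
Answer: 1/47696 ≈ 2.0966e-5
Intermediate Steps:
X = 28595 (X = (13820 + 14617) - 1*(-158) = 28437 + 158 = 28595)
1/((-21322 + 40423) + X) = 1/((-21322 + 40423) + 28595) = 1/(19101 + 28595) = 1/47696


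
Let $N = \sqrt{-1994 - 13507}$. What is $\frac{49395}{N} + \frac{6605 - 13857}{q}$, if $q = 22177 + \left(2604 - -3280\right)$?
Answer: $- \frac{7252}{28061} - \frac{16465 i \sqrt{15501}}{5167} \approx -0.25844 - 396.74 i$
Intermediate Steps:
$N = i \sqrt{15501}$ ($N = \sqrt{-15501} = i \sqrt{15501} \approx 124.5 i$)
$q = 28061$ ($q = 22177 + \left(2604 + 3280\right) = 22177 + 5884 = 28061$)
$\frac{49395}{N} + \frac{6605 - 13857}{q} = \frac{49395}{i \sqrt{15501}} + \frac{6605 - 13857}{28061} = 49395 \left(- \frac{i \sqrt{15501}}{15501}\right) + \left(6605 - 13857\right) \frac{1}{28061} = - \frac{16465 i \sqrt{15501}}{5167} - \frac{7252}{28061} = - \frac{7252}{28061} - \frac{16465 i \sqrt{15501}}{5167}$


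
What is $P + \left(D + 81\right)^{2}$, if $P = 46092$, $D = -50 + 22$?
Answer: $48901$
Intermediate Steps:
$D = -28$
$P + \left(D + 81\right)^{2} = 46092 + \left(-28 + 81\right)^{2} = 46092 + 53^{2} = 46092 + 2809 = 48901$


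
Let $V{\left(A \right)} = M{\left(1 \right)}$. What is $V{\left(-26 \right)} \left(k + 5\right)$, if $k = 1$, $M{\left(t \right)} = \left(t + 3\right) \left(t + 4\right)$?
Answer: $120$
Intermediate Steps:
$M{\left(t \right)} = \left(3 + t\right) \left(4 + t\right)$
$V{\left(A \right)} = 20$ ($V{\left(A \right)} = 12 + 1^{2} + 7 \cdot 1 = 12 + 1 + 7 = 20$)
$V{\left(-26 \right)} \left(k + 5\right) = 20 \left(1 + 5\right) = 20 \cdot 6 = 120$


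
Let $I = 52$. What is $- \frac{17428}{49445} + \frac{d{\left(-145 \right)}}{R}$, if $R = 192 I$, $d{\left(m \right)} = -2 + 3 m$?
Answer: $- \frac{195608617}{493658880} \approx -0.39624$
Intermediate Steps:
$R = 9984$ ($R = 192 \cdot 52 = 9984$)
$- \frac{17428}{49445} + \frac{d{\left(-145 \right)}}{R} = - \frac{17428}{49445} + \frac{-2 + 3 \left(-145\right)}{9984} = \left(-17428\right) \frac{1}{49445} + \left(-2 - 435\right) \frac{1}{9984} = - \frac{17428}{49445} - \frac{437}{9984} = - \frac{195608617}{493658880}$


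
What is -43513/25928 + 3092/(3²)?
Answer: 79777759/233352 ≈ 341.88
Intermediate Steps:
-43513/25928 + 3092/(3²) = -43513*1/25928 + 3092/9 = -43513/25928 + 3092*(⅑) = -43513/25928 + 3092/9 = 79777759/233352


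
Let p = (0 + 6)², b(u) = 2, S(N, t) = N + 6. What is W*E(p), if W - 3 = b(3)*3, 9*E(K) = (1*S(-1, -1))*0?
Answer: 0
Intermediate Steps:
S(N, t) = 6 + N
p = 36 (p = 6² = 36)
E(K) = 0 (E(K) = ((1*(6 - 1))*0)/9 = ((1*5)*0)/9 = (5*0)/9 = (⅑)*0 = 0)
W = 9 (W = 3 + 2*3 = 3 + 6 = 9)
W*E(p) = 9*0 = 0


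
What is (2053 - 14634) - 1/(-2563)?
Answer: -32245102/2563 ≈ -12581.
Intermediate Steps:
(2053 - 14634) - 1/(-2563) = -12581 - 1*(-1/2563) = -12581 + 1/2563 = -32245102/2563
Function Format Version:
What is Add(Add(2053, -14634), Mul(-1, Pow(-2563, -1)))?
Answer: Rational(-32245102, 2563) ≈ -12581.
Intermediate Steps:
Add(Add(2053, -14634), Mul(-1, Pow(-2563, -1))) = Add(-12581, Mul(-1, Rational(-1, 2563))) = Add(-12581, Rational(1, 2563)) = Rational(-32245102, 2563)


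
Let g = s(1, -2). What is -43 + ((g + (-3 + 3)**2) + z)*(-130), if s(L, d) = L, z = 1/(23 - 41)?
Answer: -1492/9 ≈ -165.78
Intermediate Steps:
z = -1/18 (z = 1/(-18) = -1/18 ≈ -0.055556)
g = 1
-43 + ((g + (-3 + 3)**2) + z)*(-130) = -43 + ((1 + (-3 + 3)**2) - 1/18)*(-130) = -43 + ((1 + 0**2) - 1/18)*(-130) = -43 + ((1 + 0) - 1/18)*(-130) = -43 + (1 - 1/18)*(-130) = -43 + (17/18)*(-130) = -43 - 1105/9 = -1492/9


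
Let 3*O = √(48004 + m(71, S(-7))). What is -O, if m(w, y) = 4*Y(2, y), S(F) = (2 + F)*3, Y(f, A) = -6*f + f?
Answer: -2*√11991/3 ≈ -73.002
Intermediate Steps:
Y(f, A) = -5*f
S(F) = 6 + 3*F
m(w, y) = -40 (m(w, y) = 4*(-5*2) = 4*(-10) = -40)
O = 2*√11991/3 (O = √(48004 - 40)/3 = √47964/3 = (2*√11991)/3 = 2*√11991/3 ≈ 73.002)
-O = -2*√11991/3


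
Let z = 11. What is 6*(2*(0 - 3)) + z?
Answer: -25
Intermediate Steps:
6*(2*(0 - 3)) + z = 6*(2*(0 - 3)) + 11 = 6*(2*(-3)) + 11 = 6*(-6) + 11 = -36 + 11 = -25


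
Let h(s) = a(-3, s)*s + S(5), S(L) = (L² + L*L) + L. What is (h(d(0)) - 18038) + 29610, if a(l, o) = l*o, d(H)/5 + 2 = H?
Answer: 11327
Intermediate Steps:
d(H) = -10 + 5*H
S(L) = L + 2*L² (S(L) = (L² + L²) + L = 2*L² + L = L + 2*L²)
h(s) = 55 - 3*s² (h(s) = (-3*s)*s + 5*(1 + 2*5) = -3*s² + 5*(1 + 10) = -3*s² + 5*11 = -3*s² + 55 = 55 - 3*s²)
(h(d(0)) - 18038) + 29610 = ((55 - 3*(-10 + 5*0)²) - 18038) + 29610 = ((55 - 3*(-10 + 0)²) - 18038) + 29610 = ((55 - 3*(-10)²) - 18038) + 29610 = ((55 - 3*100) - 18038) + 29610 = ((55 - 300) - 18038) + 29610 = (-245 - 18038) + 29610 = -18283 + 29610 = 11327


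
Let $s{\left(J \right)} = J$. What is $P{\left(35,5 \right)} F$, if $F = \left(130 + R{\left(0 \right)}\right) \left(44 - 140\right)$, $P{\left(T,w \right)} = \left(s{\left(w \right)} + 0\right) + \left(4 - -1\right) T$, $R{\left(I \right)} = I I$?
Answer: $-2246400$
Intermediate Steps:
$R{\left(I \right)} = I^{2}$
$P{\left(T,w \right)} = w + 5 T$ ($P{\left(T,w \right)} = \left(w + 0\right) + \left(4 - -1\right) T = w + \left(4 + 1\right) T = w + 5 T$)
$F = -12480$ ($F = \left(130 + 0^{2}\right) \left(44 - 140\right) = \left(130 + 0\right) \left(-96\right) = 130 \left(-96\right) = -12480$)
$P{\left(35,5 \right)} F = \left(5 + 5 \cdot 35\right) \left(-12480\right) = \left(5 + 175\right) \left(-12480\right) = 180 \left(-12480\right) = -2246400$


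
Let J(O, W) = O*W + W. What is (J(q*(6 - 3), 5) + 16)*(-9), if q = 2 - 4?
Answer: 81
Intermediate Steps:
q = -2
J(O, W) = W + O*W
(J(q*(6 - 3), 5) + 16)*(-9) = (5*(1 - 2*(6 - 3)) + 16)*(-9) = (5*(1 - 2*3) + 16)*(-9) = (5*(1 - 6) + 16)*(-9) = (5*(-5) + 16)*(-9) = (-25 + 16)*(-9) = -9*(-9) = 81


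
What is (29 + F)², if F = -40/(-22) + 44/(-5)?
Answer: 1466521/3025 ≈ 484.80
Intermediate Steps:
F = -384/55 (F = -40*(-1/22) + 44*(-⅕) = 20/11 - 44/5 = -384/55 ≈ -6.9818)
(29 + F)² = (29 - 384/55)² = (1211/55)² = 1466521/3025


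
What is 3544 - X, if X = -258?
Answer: 3802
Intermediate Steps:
3544 - X = 3544 - 1*(-258) = 3544 + 258 = 3802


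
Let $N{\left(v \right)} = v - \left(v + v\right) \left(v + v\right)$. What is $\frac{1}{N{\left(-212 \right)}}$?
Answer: $- \frac{1}{179988} \approx -5.5559 \cdot 10^{-6}$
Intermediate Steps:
$N{\left(v \right)} = v - 4 v^{2}$ ($N{\left(v \right)} = v - 2 v 2 v = v - 4 v^{2}$)
$\frac{1}{N{\left(-212 \right)}} = \frac{1}{\left(-212\right) \left(1 - -848\right)} = \frac{1}{\left(-212\right) \left(1 + 848\right)} = \frac{1}{\left(-212\right) 849} = \frac{1}{-179988} = - \frac{1}{179988}$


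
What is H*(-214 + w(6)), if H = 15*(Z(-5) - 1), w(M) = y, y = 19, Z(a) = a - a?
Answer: 2925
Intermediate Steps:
Z(a) = 0
w(M) = 19
H = -15 (H = 15*(0 - 1) = 15*(-1) = -15)
H*(-214 + w(6)) = -15*(-214 + 19) = -15*(-195) = 2925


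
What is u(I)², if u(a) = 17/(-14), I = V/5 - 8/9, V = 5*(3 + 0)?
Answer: 289/196 ≈ 1.4745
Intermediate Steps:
V = 15 (V = 5*3 = 15)
I = 19/9 (I = 15/5 - 8/9 = 15*(⅕) - 8*⅑ = 3 - 8/9 = 19/9 ≈ 2.1111)
u(a) = -17/14 (u(a) = 17*(-1/14) = -17/14)
u(I)² = (-17/14)² = 289/196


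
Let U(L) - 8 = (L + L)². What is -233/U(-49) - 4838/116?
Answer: -11632471/278748 ≈ -41.731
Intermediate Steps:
U(L) = 8 + 4*L² (U(L) = 8 + (L + L)² = 8 + (2*L)² = 8 + 4*L²)
-233/U(-49) - 4838/116 = -233/(8 + 4*(-49)²) - 4838/116 = -233/(8 + 4*2401) - 4838*1/116 = -233/(8 + 9604) - 2419/58 = -233/9612 - 2419/58 = -11632471/278748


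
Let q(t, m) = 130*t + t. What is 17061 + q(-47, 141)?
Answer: 10904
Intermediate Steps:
q(t, m) = 131*t
17061 + q(-47, 141) = 17061 + 131*(-47) = 17061 - 6157 = 10904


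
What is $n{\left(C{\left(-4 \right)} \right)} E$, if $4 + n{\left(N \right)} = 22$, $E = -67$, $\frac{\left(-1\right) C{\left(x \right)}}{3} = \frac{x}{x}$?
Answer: $-1206$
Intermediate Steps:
$C{\left(x \right)} = -3$ ($C{\left(x \right)} = - 3 \frac{x}{x} = \left(-3\right) 1 = -3$)
$n{\left(N \right)} = 18$ ($n{\left(N \right)} = -4 + 22 = 18$)
$n{\left(C{\left(-4 \right)} \right)} E = 18 \left(-67\right) = -1206$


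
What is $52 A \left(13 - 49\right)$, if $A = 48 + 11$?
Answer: $-110448$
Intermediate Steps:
$A = 59$
$52 A \left(13 - 49\right) = 52 \cdot 59 \left(13 - 49\right) = 3068 \left(13 - 49\right) = 3068 \left(-36\right) = -110448$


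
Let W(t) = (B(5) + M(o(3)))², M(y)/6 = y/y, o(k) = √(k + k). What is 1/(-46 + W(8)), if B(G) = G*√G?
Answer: -23/955 + 12*√5/955 ≈ 0.0040134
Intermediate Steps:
B(G) = G^(3/2)
o(k) = √2*√k (o(k) = √(2*k) = √2*√k)
M(y) = 6 (M(y) = 6*(y/y) = 6*1 = 6)
W(t) = (6 + 5*√5)² (W(t) = (5^(3/2) + 6)² = (5*√5 + 6)² = (6 + 5*√5)²)
1/(-46 + W(8)) = 1/(-46 + (161 + 60*√5)) = 1/(115 + 60*√5)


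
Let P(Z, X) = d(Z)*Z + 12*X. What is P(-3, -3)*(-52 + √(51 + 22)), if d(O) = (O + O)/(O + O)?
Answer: 2028 - 39*√73 ≈ 1694.8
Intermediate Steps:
d(O) = 1 (d(O) = (2*O)/((2*O)) = (2*O)*(1/(2*O)) = 1)
P(Z, X) = Z + 12*X (P(Z, X) = 1*Z + 12*X = Z + 12*X)
P(-3, -3)*(-52 + √(51 + 22)) = (-3 + 12*(-3))*(-52 + √(51 + 22)) = (-3 - 36)*(-52 + √73) = -39*(-52 + √73) = 2028 - 39*√73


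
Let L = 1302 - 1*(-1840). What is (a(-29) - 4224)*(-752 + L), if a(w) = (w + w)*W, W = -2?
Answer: -9818120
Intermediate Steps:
L = 3142 (L = 1302 + 1840 = 3142)
a(w) = -4*w (a(w) = (w + w)*(-2) = (2*w)*(-2) = -4*w)
(a(-29) - 4224)*(-752 + L) = (-4*(-29) - 4224)*(-752 + 3142) = (116 - 4224)*2390 = -4108*2390 = -9818120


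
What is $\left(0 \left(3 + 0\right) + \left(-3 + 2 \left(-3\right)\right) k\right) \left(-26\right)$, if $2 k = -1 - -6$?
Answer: $585$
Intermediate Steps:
$k = \frac{5}{2}$ ($k = \frac{-1 - -6}{2} = \frac{-1 + 6}{2} = \frac{1}{2} \cdot 5 = \frac{5}{2} \approx 2.5$)
$\left(0 \left(3 + 0\right) + \left(-3 + 2 \left(-3\right)\right) k\right) \left(-26\right) = \left(0 \left(3 + 0\right) + \left(-3 + 2 \left(-3\right)\right) \frac{5}{2}\right) \left(-26\right) = \left(0 \cdot 3 + \left(-3 - 6\right) \frac{5}{2}\right) \left(-26\right) = \left(0 - \frac{45}{2}\right) \left(-26\right) = \left(- \frac{45}{2}\right) \left(-26\right) = 585$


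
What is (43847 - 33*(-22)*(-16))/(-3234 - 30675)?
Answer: -32231/33909 ≈ -0.95051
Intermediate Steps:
(43847 - 33*(-22)*(-16))/(-3234 - 30675) = (43847 + 726*(-16))/(-33909) = (43847 - 11616)*(-1/33909) = 32231*(-1/33909) = -32231/33909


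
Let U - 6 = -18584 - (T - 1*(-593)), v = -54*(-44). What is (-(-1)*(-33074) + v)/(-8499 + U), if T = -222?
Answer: 15349/13724 ≈ 1.1184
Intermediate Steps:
v = 2376
U = -18949 (U = 6 + (-18584 - (-222 - 1*(-593))) = 6 + (-18584 - (-222 + 593)) = 6 + (-18584 - 1*371) = 6 + (-18584 - 371) = 6 - 18955 = -18949)
(-(-1)*(-33074) + v)/(-8499 + U) = (-(-1)*(-33074) + 2376)/(-8499 - 18949) = (-1*33074 + 2376)/(-27448) = (-33074 + 2376)*(-1/27448) = -30698*(-1/27448) = 15349/13724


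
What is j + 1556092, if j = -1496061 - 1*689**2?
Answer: -414690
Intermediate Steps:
j = -1970782 (j = -1496061 - 1*474721 = -1496061 - 474721 = -1970782)
j + 1556092 = -1970782 + 1556092 = -414690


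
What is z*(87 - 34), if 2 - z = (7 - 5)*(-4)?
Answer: 530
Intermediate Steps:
z = 10 (z = 2 - (7 - 5)*(-4) = 2 - 2*(-4) = 2 - 1*(-8) = 2 + 8 = 10)
z*(87 - 34) = 10*(87 - 34) = 10*53 = 530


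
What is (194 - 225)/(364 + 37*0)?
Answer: -31/364 ≈ -0.085165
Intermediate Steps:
(194 - 225)/(364 + 37*0) = -31/(364 + 0) = -31/364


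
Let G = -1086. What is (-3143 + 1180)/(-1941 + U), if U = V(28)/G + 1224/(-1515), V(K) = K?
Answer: 538284045/532479929 ≈ 1.0109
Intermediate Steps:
U = -228614/274215 (U = 28/(-1086) + 1224/(-1515) = 28*(-1/1086) + 1224*(-1/1515) = -14/543 - 408/505 = -228614/274215 ≈ -0.83370)
(-3143 + 1180)/(-1941 + U) = (-3143 + 1180)/(-1941 - 228614/274215) = -1963/(-532479929/274215) = -1963*(-274215/532479929) = 538284045/532479929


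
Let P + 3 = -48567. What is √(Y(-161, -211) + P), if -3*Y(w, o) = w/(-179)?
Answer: I*√14006168787/537 ≈ 220.39*I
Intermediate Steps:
P = -48570 (P = -3 - 48567 = -48570)
Y(w, o) = w/537 (Y(w, o) = -w/(3*(-179)) = -w*(-1)/(3*179) = -(-1)*w/537 = w/537)
√(Y(-161, -211) + P) = √((1/537)*(-161) - 48570) = √(-161/537 - 48570) = √(-26082251/537) = I*√14006168787/537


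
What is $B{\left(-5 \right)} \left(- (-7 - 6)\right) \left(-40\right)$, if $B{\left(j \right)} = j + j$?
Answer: $5200$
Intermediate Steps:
$B{\left(j \right)} = 2 j$
$B{\left(-5 \right)} \left(- (-7 - 6)\right) \left(-40\right) = 2 \left(-5\right) \left(- (-7 - 6)\right) \left(-40\right) = - 10 \left(\left(-1\right) \left(-13\right)\right) \left(-40\right) = \left(-10\right) 13 \left(-40\right) = \left(-130\right) \left(-40\right) = 5200$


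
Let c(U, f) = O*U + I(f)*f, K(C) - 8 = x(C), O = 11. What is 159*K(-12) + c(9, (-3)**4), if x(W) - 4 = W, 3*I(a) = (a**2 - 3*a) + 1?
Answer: 170712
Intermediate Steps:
I(a) = 1/3 - a + a**2/3 (I(a) = ((a**2 - 3*a) + 1)/3 = (1 + a**2 - 3*a)/3 = 1/3 - a + a**2/3)
x(W) = 4 + W
K(C) = 12 + C (K(C) = 8 + (4 + C) = 12 + C)
c(U, f) = 11*U + f*(1/3 - f + f**2/3) (c(U, f) = 11*U + (1/3 - f + f**2/3)*f = 11*U + f*(1/3 - f + f**2/3))
159*K(-12) + c(9, (-3)**4) = 159*(12 - 12) + (11*9 + (1/3)*(-3)**4*(1 + ((-3)**4)**2 - 3*(-3)**4)) = 159*0 + (99 + (1/3)*81*(1 + 81**2 - 3*81)) = 0 + (99 + (1/3)*81*(1 + 6561 - 243)) = 0 + (99 + (1/3)*81*6319) = 0 + (99 + 170613) = 0 + 170712 = 170712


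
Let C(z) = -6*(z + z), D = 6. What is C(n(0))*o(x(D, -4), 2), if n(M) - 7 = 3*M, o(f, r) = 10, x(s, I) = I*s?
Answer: -840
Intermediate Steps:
n(M) = 7 + 3*M
C(z) = -12*z
C(n(0))*o(x(D, -4), 2) = -12*(7 + 3*0)*10 = -12*(7 + 0)*10 = -12*7*10 = -84*10 = -840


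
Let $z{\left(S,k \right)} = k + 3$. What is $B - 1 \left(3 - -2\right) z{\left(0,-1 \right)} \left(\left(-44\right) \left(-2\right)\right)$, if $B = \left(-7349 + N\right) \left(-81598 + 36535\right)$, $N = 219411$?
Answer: $-9556150786$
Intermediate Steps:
$z{\left(S,k \right)} = 3 + k$
$B = -9556149906$ ($B = \left(-7349 + 219411\right) \left(-81598 + 36535\right) = 212062 \left(-45063\right) = -9556149906$)
$B - 1 \left(3 - -2\right) z{\left(0,-1 \right)} \left(\left(-44\right) \left(-2\right)\right) = -9556149906 - 1 \left(3 - -2\right) \left(3 - 1\right) \left(\left(-44\right) \left(-2\right)\right) = -9556149906 - 1 \left(3 + 2\right) 2 \cdot 88 = -9556149906 - 1 \cdot 5 \cdot 2 \cdot 88 = -9556149906 - 5 \cdot 2 \cdot 88 = -9556149906 - 10 \cdot 88 = -9556149906 - 880 = -9556150786$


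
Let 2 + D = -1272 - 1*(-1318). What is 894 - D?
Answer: 850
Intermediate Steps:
D = 44 (D = -2 + (-1272 - 1*(-1318)) = -2 + (-1272 + 1318) = -2 + 46 = 44)
894 - D = 894 - 1*44 = 894 - 44 = 850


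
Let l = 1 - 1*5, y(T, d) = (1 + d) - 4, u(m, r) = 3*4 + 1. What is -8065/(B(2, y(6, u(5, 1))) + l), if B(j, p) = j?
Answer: 8065/2 ≈ 4032.5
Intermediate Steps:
u(m, r) = 13 (u(m, r) = 12 + 1 = 13)
y(T, d) = -3 + d
l = -4 (l = 1 - 5 = -4)
-8065/(B(2, y(6, u(5, 1))) + l) = -8065/(2 - 4) = -8065/(-2) = -1/2*(-8065) = 8065/2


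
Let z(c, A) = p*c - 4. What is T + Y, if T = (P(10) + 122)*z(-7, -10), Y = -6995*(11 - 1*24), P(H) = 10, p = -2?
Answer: 92255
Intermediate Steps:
z(c, A) = -4 - 2*c (z(c, A) = -2*c - 4 = -4 - 2*c)
Y = 90935 (Y = -6995*(11 - 24) = -6995*(-13) = 90935)
T = 1320 (T = (10 + 122)*(-4 - 2*(-7)) = 132*(-4 + 14) = 132*10 = 1320)
T + Y = 1320 + 90935 = 92255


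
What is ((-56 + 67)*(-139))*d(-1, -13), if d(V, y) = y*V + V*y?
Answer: -39754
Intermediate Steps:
d(V, y) = 2*V*y (d(V, y) = V*y + V*y = 2*V*y)
((-56 + 67)*(-139))*d(-1, -13) = ((-56 + 67)*(-139))*(2*(-1)*(-13)) = (11*(-139))*26 = -1529*26 = -39754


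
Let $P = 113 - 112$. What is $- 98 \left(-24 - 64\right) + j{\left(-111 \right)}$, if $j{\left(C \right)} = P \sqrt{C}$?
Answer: $8624 + i \sqrt{111} \approx 8624.0 + 10.536 i$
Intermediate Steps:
$P = 1$ ($P = 113 - 112 = 1$)
$j{\left(C \right)} = \sqrt{C}$ ($j{\left(C \right)} = 1 \sqrt{C} = \sqrt{C}$)
$- 98 \left(-24 - 64\right) + j{\left(-111 \right)} = - 98 \left(-24 - 64\right) + \sqrt{-111} = \left(-98\right) \left(-88\right) + i \sqrt{111} = 8624 + i \sqrt{111}$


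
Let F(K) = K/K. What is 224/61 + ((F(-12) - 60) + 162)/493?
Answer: 116715/30073 ≈ 3.8811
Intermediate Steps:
F(K) = 1
224/61 + ((F(-12) - 60) + 162)/493 = 224/61 + ((1 - 60) + 162)/493 = 224*(1/61) + (-59 + 162)*(1/493) = 224/61 + 103*(1/493) = 224/61 + 103/493 = 116715/30073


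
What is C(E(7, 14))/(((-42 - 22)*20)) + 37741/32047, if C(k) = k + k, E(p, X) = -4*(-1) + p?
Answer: 326051/280960 ≈ 1.1605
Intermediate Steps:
E(p, X) = 4 + p
C(k) = 2*k
C(E(7, 14))/(((-42 - 22)*20)) + 37741/32047 = (2*(4 + 7))/(((-42 - 22)*20)) + 37741/32047 = (2*11)/((-64*20)) + 37741*(1/32047) = 22/(-1280) + 517/439 = 22*(-1/1280) + 517/439 = -11/640 + 517/439 = 326051/280960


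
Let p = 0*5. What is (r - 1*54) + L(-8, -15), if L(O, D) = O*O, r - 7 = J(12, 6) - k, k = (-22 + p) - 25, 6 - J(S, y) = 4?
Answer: 66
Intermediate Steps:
p = 0
J(S, y) = 2 (J(S, y) = 6 - 1*4 = 6 - 4 = 2)
k = -47 (k = (-22 + 0) - 25 = -22 - 25 = -47)
r = 56 (r = 7 + (2 - 1*(-47)) = 7 + (2 + 47) = 7 + 49 = 56)
L(O, D) = O²
(r - 1*54) + L(-8, -15) = (56 - 1*54) + (-8)² = (56 - 54) + 64 = 2 + 64 = 66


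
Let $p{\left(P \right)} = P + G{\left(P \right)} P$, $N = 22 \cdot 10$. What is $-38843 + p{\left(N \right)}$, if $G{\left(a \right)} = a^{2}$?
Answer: $10609377$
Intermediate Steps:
$N = 220$
$p{\left(P \right)} = P + P^{3}$ ($p{\left(P \right)} = P + P^{2} P = P + P^{3}$)
$-38843 + p{\left(N \right)} = -38843 + \left(220 + 220^{3}\right) = -38843 + \left(220 + 10648000\right) = -38843 + 10648220 = 10609377$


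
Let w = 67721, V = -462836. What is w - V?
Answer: 530557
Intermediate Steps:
w - V = 67721 - 1*(-462836) = 67721 + 462836 = 530557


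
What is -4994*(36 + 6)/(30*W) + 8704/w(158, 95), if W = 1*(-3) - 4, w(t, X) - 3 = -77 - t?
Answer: 139386/145 ≈ 961.28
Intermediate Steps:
w(t, X) = -74 - t (w(t, X) = 3 + (-77 - t) = -74 - t)
W = -7 (W = -3 - 4 = -7)
-4994*(36 + 6)/(30*W) + 8704/w(158, 95) = -4994/((-7*30)/(36 + 6)) + 8704/(-74 - 1*158) = -4994/((-210/42)) + 8704/(-74 - 158) = -4994/((-210*1/42)) + 8704/(-232) = -4994/(-5) + 8704*(-1/232) = -4994*(-⅕) - 1088/29 = 4994/5 - 1088/29 = 139386/145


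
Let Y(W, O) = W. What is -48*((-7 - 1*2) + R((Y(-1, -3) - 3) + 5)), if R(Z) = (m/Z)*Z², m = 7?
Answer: 96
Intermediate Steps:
R(Z) = 7*Z (R(Z) = (7/Z)*Z² = 7*Z)
-48*((-7 - 1*2) + R((Y(-1, -3) - 3) + 5)) = -48*((-7 - 1*2) + 7*((-1 - 3) + 5)) = -48*((-7 - 2) + 7*(-4 + 5)) = -48*(-9 + 7*1) = -48*(-9 + 7) = -48*(-2) = 96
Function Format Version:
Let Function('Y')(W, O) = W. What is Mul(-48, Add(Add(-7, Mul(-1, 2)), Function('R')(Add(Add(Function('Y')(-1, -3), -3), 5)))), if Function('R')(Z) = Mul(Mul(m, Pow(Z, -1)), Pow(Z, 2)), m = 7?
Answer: 96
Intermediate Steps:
Function('R')(Z) = Mul(7, Z) (Function('R')(Z) = Mul(Mul(7, Pow(Z, -1)), Pow(Z, 2)) = Mul(7, Z))
Mul(-48, Add(Add(-7, Mul(-1, 2)), Function('R')(Add(Add(Function('Y')(-1, -3), -3), 5)))) = Mul(-48, Add(Add(-7, Mul(-1, 2)), Mul(7, Add(Add(-1, -3), 5)))) = Mul(-48, Add(Add(-7, -2), Mul(7, Add(-4, 5)))) = Mul(-48, Add(-9, Mul(7, 1))) = Mul(-48, Add(-9, 7)) = Mul(-48, -2) = 96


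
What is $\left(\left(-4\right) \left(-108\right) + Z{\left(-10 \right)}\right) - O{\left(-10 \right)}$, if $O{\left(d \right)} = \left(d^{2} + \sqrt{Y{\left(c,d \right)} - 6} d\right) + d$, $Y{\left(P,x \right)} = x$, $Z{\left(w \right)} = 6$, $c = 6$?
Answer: $348 + 40 i \approx 348.0 + 40.0 i$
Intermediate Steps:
$O{\left(d \right)} = d + d^{2} + d \sqrt{-6 + d}$ ($O{\left(d \right)} = \left(d^{2} + \sqrt{d - 6} d\right) + d = \left(d^{2} + \sqrt{-6 + d} d\right) + d = \left(d^{2} + d \sqrt{-6 + d}\right) + d = d + d^{2} + d \sqrt{-6 + d}$)
$\left(\left(-4\right) \left(-108\right) + Z{\left(-10 \right)}\right) - O{\left(-10 \right)} = \left(\left(-4\right) \left(-108\right) + 6\right) - - 10 \left(1 - 10 + \sqrt{-6 - 10}\right) = \left(432 + 6\right) - - 10 \left(1 - 10 + \sqrt{-16}\right) = 438 - - 10 \left(1 - 10 + 4 i\right) = 438 - - 10 \left(-9 + 4 i\right) = 438 - \left(90 - 40 i\right) = 348 + 40 i$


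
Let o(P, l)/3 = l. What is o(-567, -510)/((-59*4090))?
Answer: 153/24131 ≈ 0.0063404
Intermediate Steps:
o(P, l) = 3*l
o(-567, -510)/((-59*4090)) = (3*(-510))/((-59*4090)) = -1530/(-241310) = -1530*(-1/241310) = 153/24131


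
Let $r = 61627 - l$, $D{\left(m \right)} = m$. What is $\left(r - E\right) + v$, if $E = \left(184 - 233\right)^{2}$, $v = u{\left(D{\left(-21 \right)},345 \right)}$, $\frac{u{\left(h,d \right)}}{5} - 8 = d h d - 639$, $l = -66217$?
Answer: $-12375337$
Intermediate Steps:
$u{\left(h,d \right)} = -3155 + 5 h d^{2}$ ($u{\left(h,d \right)} = 40 + 5 \left(d h d - 639\right) = 40 + 5 \left(h d^{2} - 639\right) = 40 + 5 \left(-639 + h d^{2}\right) = 40 + \left(-3195 + 5 h d^{2}\right) = -3155 + 5 h d^{2}$)
$v = -12500780$ ($v = -3155 + 5 \left(-21\right) 345^{2} = -3155 + 5 \left(-21\right) 119025 = -3155 - 12497625 = -12500780$)
$r = 127844$ ($r = 61627 - -66217 = 61627 + 66217 = 127844$)
$E = 2401$ ($E = \left(-49\right)^{2} = 2401$)
$\left(r - E\right) + v = \left(127844 - 2401\right) - 12500780 = 125443 - 12500780 = -12375337$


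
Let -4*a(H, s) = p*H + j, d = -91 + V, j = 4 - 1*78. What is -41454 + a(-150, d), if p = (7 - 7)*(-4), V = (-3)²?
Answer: -82871/2 ≈ -41436.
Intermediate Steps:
V = 9
j = -74 (j = 4 - 78 = -74)
p = 0 (p = 0*(-4) = 0)
d = -82 (d = -91 + 9 = -82)
a(H, s) = 37/2 (a(H, s) = -(0*H - 74)/4 = -(0 - 74)/4 = -¼*(-74) = 37/2)
-41454 + a(-150, d) = -41454 + 37/2 = -82871/2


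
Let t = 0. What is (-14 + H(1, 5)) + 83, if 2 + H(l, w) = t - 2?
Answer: 65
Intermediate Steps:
H(l, w) = -4 (H(l, w) = -2 + (0 - 2) = -2 - 2 = -4)
(-14 + H(1, 5)) + 83 = (-14 - 4) + 83 = -18 + 83 = 65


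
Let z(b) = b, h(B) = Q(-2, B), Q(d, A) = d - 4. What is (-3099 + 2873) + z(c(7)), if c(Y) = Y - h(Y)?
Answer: -213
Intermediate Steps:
Q(d, A) = -4 + d
h(B) = -6 (h(B) = -4 - 2 = -6)
c(Y) = 6 + Y (c(Y) = Y - 1*(-6) = Y + 6 = 6 + Y)
(-3099 + 2873) + z(c(7)) = (-3099 + 2873) + (6 + 7) = -226 + 13 = -213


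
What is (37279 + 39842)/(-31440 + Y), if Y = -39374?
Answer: -77121/70814 ≈ -1.0891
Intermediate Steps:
(37279 + 39842)/(-31440 + Y) = (37279 + 39842)/(-31440 - 39374) = 77121/(-70814) = 77121*(-1/70814) = -77121/70814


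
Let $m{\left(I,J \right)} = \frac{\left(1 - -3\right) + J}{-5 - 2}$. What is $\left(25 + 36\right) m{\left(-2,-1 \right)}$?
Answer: $- \frac{183}{7} \approx -26.143$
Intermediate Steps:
$m{\left(I,J \right)} = - \frac{4}{7} - \frac{J}{7}$ ($m{\left(I,J \right)} = \frac{\left(1 + 3\right) + J}{-7} = \left(4 + J\right) \left(- \frac{1}{7}\right) = - \frac{4}{7} - \frac{J}{7}$)
$\left(25 + 36\right) m{\left(-2,-1 \right)} = \left(25 + 36\right) \left(- \frac{4}{7} - - \frac{1}{7}\right) = 61 \left(- \frac{4}{7} + \frac{1}{7}\right) = 61 \left(- \frac{3}{7}\right) = - \frac{183}{7}$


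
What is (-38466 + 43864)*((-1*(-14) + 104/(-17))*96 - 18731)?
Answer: -1649429074/17 ≈ -9.7025e+7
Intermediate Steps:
(-38466 + 43864)*((-1*(-14) + 104/(-17))*96 - 18731) = 5398*((14 + 104*(-1/17))*96 - 18731) = 5398*((14 - 104/17)*96 - 18731) = 5398*((134/17)*96 - 18731) = 5398*(12864/17 - 18731) = 5398*(-305563/17) = -1649429074/17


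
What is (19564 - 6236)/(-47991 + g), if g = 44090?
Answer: -13328/3901 ≈ -3.4166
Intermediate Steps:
(19564 - 6236)/(-47991 + g) = (19564 - 6236)/(-47991 + 44090) = 13328/(-3901) = 13328*(-1/3901) = -13328/3901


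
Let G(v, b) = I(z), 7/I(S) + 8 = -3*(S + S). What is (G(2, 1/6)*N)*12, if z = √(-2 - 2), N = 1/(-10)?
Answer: 21/65 - 63*I/130 ≈ 0.32308 - 0.48462*I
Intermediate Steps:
N = -⅒ (N = 1*(-⅒) = -⅒ ≈ -0.10000)
z = 2*I (z = √(-4) = 2*I ≈ 2.0*I)
I(S) = 7/(-8 - 6*S) (I(S) = 7/(-8 - 3*(S + S)) = 7/(-8 - 6*S))
G(v, b) = -7*(8 - 12*I)/208 (G(v, b) = -7/(8 + 6*(2*I)) = -7*(8 - 12*I)/208)
(G(2, 1/6)*N)*12 = ((-7/26 + 21*I/52)*(-⅒))*12 = (7/260 - 21*I/520)*12 = 21/65 - 63*I/130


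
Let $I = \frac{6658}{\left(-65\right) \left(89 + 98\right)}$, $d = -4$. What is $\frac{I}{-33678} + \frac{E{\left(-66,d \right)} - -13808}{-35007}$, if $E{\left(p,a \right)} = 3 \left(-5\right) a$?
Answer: $- \frac{946119529919}{2388388107105} \approx -0.39613$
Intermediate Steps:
$E{\left(p,a \right)} = - 15 a$
$I = - \frac{6658}{12155}$ ($I = \frac{6658}{\left(-65\right) 187} = \frac{6658}{-12155} = 6658 \left(- \frac{1}{12155}\right) = - \frac{6658}{12155} \approx -0.54776$)
$\frac{I}{-33678} + \frac{E{\left(-66,d \right)} - -13808}{-35007} = - \frac{6658}{12155 \left(-33678\right)} + \frac{\left(-15\right) \left(-4\right) - -13808}{-35007} = \left(- \frac{6658}{12155}\right) \left(- \frac{1}{33678}\right) + \left(60 + 13808\right) \left(- \frac{1}{35007}\right) = \frac{3329}{204678045} + 13868 \left(- \frac{1}{35007}\right) = \frac{3329}{204678045} - \frac{13868}{35007} = - \frac{946119529919}{2388388107105}$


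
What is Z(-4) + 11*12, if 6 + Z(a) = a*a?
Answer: 142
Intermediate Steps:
Z(a) = -6 + a² (Z(a) = -6 + a*a = -6 + a²)
Z(-4) + 11*12 = (-6 + (-4)²) + 11*12 = (-6 + 16) + 132 = 10 + 132 = 142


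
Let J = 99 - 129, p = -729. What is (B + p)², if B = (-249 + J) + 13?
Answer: 990025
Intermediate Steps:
J = -30
B = -266 (B = (-249 - 30) + 13 = -279 + 13 = -266)
(B + p)² = (-266 - 729)² = (-995)² = 990025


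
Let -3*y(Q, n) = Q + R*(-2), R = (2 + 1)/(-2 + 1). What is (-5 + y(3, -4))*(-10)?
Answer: 80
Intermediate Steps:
R = -3 (R = 3/(-1) = 3*(-1) = -3)
y(Q, n) = -2 - Q/3 (y(Q, n) = -(Q - 3*(-2))/3 = -(Q + 6)/3 = -(6 + Q)/3 = -2 - Q/3)
(-5 + y(3, -4))*(-10) = (-5 + (-2 - 1/3*3))*(-10) = (-5 + (-2 - 1))*(-10) = (-5 - 3)*(-10) = -8*(-10) = 80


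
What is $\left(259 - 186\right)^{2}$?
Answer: $5329$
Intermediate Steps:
$\left(259 - 186\right)^{2} = 73^{2} = 5329$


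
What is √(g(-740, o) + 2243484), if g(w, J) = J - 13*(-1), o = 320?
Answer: 3*√249313 ≈ 1497.9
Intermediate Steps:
g(w, J) = 13 + J (g(w, J) = J + 13 = 13 + J)
√(g(-740, o) + 2243484) = √((13 + 320) + 2243484) = √(333 + 2243484) = √2243817 = 3*√249313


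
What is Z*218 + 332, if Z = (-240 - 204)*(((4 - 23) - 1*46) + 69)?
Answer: -386836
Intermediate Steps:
Z = -1776 (Z = -444*((-19 - 46) + 69) = -444*(-65 + 69) = -444*4 = -1776)
Z*218 + 332 = -1776*218 + 332 = -387168 + 332 = -386836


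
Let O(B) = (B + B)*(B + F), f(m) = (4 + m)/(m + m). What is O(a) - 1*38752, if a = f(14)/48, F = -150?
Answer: -972310967/25088 ≈ -38756.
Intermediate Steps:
f(m) = (4 + m)/(2*m) (f(m) = (4 + m)/((2*m)) = (4 + m)*(1/(2*m)) = (4 + m)/(2*m))
a = 3/224 (a = ((½)*(4 + 14)/14)/48 = ((½)*(1/14)*18)*(1/48) = (9/14)*(1/48) = 3/224 ≈ 0.013393)
O(B) = 2*B*(-150 + B) (O(B) = (B + B)*(B - 150) = (2*B)*(-150 + B) = 2*B*(-150 + B))
O(a) - 1*38752 = 2*(3/224)*(-150 + 3/224) - 1*38752 = 2*(3/224)*(-33597/224) - 38752 = -100791/25088 - 38752 = -972310967/25088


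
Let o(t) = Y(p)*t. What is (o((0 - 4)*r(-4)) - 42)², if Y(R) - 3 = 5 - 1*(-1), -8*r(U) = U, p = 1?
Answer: 3600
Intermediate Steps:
r(U) = -U/8
Y(R) = 9 (Y(R) = 3 + (5 - 1*(-1)) = 3 + (5 + 1) = 3 + 6 = 9)
o(t) = 9*t
(o((0 - 4)*r(-4)) - 42)² = (9*((0 - 4)*(-⅛*(-4))) - 42)² = (9*(-4*½) - 42)² = (9*(-2) - 42)² = (-18 - 42)² = (-60)² = 3600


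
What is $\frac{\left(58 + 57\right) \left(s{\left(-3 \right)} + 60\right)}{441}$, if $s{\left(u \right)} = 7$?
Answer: $\frac{7705}{441} \approx 17.472$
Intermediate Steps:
$\frac{\left(58 + 57\right) \left(s{\left(-3 \right)} + 60\right)}{441} = \frac{\left(58 + 57\right) \left(7 + 60\right)}{441} = \frac{115 \cdot 67}{441} = \frac{1}{441} \cdot 7705 = \frac{7705}{441}$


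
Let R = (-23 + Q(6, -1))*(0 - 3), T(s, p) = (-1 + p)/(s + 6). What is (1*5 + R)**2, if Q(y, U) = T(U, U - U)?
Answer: 139129/25 ≈ 5565.2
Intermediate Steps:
T(s, p) = (-1 + p)/(6 + s)
Q(y, U) = -1/(6 + U) (Q(y, U) = (-1 + (U - U))/(6 + U) = (-1 + 0)/(6 + U) = -1/(6 + U))
R = 348/5 (R = (-23 - 1/(6 - 1))*(0 - 3) = (-23 - 1/5)*(-3) = -116/5*(-3) = 348/5 ≈ 69.600)
(1*5 + R)**2 = (1*5 + 348/5)**2 = (5 + 348/5)**2 = (373/5)**2 = 139129/25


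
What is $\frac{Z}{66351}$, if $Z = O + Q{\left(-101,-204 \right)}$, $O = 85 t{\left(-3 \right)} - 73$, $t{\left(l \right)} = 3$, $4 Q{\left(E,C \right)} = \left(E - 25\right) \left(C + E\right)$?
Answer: $\frac{19579}{132702} \approx 0.14754$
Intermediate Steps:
$Q{\left(E,C \right)} = \frac{\left(-25 + E\right) \left(C + E\right)}{4}$ ($Q{\left(E,C \right)} = \frac{\left(E - 25\right) \left(C + E\right)}{4} = \frac{\left(-25 + E\right) \left(C + E\right)}{4}$)
$O = 182$ ($O = 85 \cdot 3 - 73 = 255 - 73 = 182$)
$Z = \frac{19579}{2}$ ($Z = 182 + \left(\left(- \frac{25}{4}\right) \left(-204\right) - - \frac{2525}{4} + \frac{\left(-101\right)^{2}}{4} + \frac{1}{4} \left(-204\right) \left(-101\right)\right) = 182 + \left(1275 + \frac{2525}{4} + \frac{1}{4} \cdot 10201 + 5151\right) = 182 + \left(1275 + \frac{2525}{4} + \frac{10201}{4} + 5151\right) = 182 + \frac{19215}{2} = \frac{19579}{2} \approx 9789.5$)
$\frac{Z}{66351} = \frac{19579}{2 \cdot 66351} = \frac{19579}{2} \cdot \frac{1}{66351} = \frac{19579}{132702}$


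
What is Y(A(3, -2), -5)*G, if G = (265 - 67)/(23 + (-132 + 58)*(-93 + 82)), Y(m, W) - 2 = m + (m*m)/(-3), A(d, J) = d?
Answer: 44/93 ≈ 0.47312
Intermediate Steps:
Y(m, W) = 2 + m - m**2/3 (Y(m, W) = 2 + (m + (m*m)/(-3)) = 2 + (m + m**2*(-1/3)) = 2 + (m - m**2/3) = 2 + m - m**2/3)
G = 22/93 (G = 198/(23 - 74*(-11)) = 198/(23 + 814) = 198/837 = 198*(1/837) = 22/93 ≈ 0.23656)
Y(A(3, -2), -5)*G = (2 + 3 - 1/3*3**2)*(22/93) = (2 + 3 - 1/3*9)*(22/93) = (2 + 3 - 3)*(22/93) = 2*(22/93) = 44/93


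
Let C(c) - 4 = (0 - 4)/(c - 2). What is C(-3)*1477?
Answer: 35448/5 ≈ 7089.6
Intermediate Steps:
C(c) = 4 - 4/(-2 + c) (C(c) = 4 + (0 - 4)/(c - 2) = 4 - 4/(-2 + c))
C(-3)*1477 = (4*(-3 - 3)/(-2 - 3))*1477 = (4*(-6)/(-5))*1477 = (4*(-1/5)*(-6))*1477 = (24/5)*1477 = 35448/5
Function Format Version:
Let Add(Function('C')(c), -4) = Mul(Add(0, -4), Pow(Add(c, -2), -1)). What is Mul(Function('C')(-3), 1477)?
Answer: Rational(35448, 5) ≈ 7089.6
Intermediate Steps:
Function('C')(c) = Add(4, Mul(-4, Pow(Add(-2, c), -1))) (Function('C')(c) = Add(4, Mul(Add(0, -4), Pow(Add(c, -2), -1))) = Add(4, Mul(-4, Pow(Add(-2, c), -1))))
Mul(Function('C')(-3), 1477) = Mul(Mul(4, Pow(Add(-2, -3), -1), Add(-3, -3)), 1477) = Mul(Mul(4, Pow(-5, -1), -6), 1477) = Mul(Mul(4, Rational(-1, 5), -6), 1477) = Mul(Rational(24, 5), 1477) = Rational(35448, 5)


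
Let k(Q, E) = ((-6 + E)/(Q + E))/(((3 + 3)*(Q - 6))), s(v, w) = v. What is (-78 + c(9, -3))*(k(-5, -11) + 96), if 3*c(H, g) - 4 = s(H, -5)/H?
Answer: -23211211/3168 ≈ -7326.8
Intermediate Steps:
c(H, g) = 5/3 (c(H, g) = 4/3 + (H/H)/3 = 4/3 + (1/3)*1 = 4/3 + 1/3 = 5/3)
k(Q, E) = (-6 + E)/((-36 + 6*Q)*(E + Q)) (k(Q, E) = ((-6 + E)/(E + Q))/((6*(-6 + Q))) = ((-6 + E)/(E + Q))/(-36 + 6*Q) = (-6 + E)/((-36 + 6*Q)*(E + Q)))
(-78 + c(9, -3))*(k(-5, -11) + 96) = (-78 + 5/3)*((-1 + (1/6)*(-11))/((-5)**2 - 6*(-11) - 6*(-5) - 11*(-5)) + 96) = -229*((-1 - 11/6)/(25 + 66 + 30 + 55) + 96)/3 = -229*(-17/6/176 + 96)/3 = -229*((1/176)*(-17/6) + 96)/3 = -229*(-17/1056 + 96)/3 = -229/3*101359/1056 = -23211211/3168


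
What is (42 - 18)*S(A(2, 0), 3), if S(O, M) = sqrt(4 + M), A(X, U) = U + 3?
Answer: 24*sqrt(7) ≈ 63.498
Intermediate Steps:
A(X, U) = 3 + U
(42 - 18)*S(A(2, 0), 3) = (42 - 18)*sqrt(4 + 3) = 24*sqrt(7)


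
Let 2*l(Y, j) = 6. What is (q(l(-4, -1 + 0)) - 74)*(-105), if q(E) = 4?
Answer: 7350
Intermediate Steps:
l(Y, j) = 3 (l(Y, j) = (½)*6 = 3)
(q(l(-4, -1 + 0)) - 74)*(-105) = (4 - 74)*(-105) = -70*(-105) = 7350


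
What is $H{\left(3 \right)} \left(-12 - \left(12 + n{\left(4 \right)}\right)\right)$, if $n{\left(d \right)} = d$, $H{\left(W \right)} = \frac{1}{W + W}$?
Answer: $- \frac{14}{3} \approx -4.6667$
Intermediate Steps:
$H{\left(W \right)} = \frac{1}{2 W}$
$H{\left(3 \right)} \left(-12 - \left(12 + n{\left(4 \right)}\right)\right) = \frac{1}{2 \cdot 3} \left(-12 - 16\right) = \frac{1}{2} \cdot \frac{1}{3} \left(-12 - 16\right) = \frac{-12 - 16}{6} = \frac{1}{6} \left(-28\right) = - \frac{14}{3}$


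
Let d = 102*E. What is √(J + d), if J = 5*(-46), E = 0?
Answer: I*√230 ≈ 15.166*I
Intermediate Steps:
d = 0 (d = 102*0 = 0)
J = -230
√(J + d) = √(-230 + 0) = √(-230) = I*√230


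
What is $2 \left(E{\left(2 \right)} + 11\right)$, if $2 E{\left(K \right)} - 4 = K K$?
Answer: $30$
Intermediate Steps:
$E{\left(K \right)} = 2 + \frac{K^{2}}{2}$ ($E{\left(K \right)} = 2 + \frac{K K}{2} = 2 + \frac{K^{2}}{2}$)
$2 \left(E{\left(2 \right)} + 11\right) = 2 \left(\left(2 + \frac{2^{2}}{2}\right) + 11\right) = 2 \left(\left(2 + \frac{1}{2} \cdot 4\right) + 11\right) = 2 \left(\left(2 + 2\right) + 11\right) = 2 \left(4 + 11\right) = 2 \cdot 15 = 30$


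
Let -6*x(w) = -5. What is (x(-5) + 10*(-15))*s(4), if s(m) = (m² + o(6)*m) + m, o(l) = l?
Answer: -19690/3 ≈ -6563.3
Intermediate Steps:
x(w) = ⅚ (x(w) = -⅙*(-5) = ⅚)
s(m) = m² + 7*m (s(m) = (m² + 6*m) + m = m² + 7*m)
(x(-5) + 10*(-15))*s(4) = (⅚ + 10*(-15))*(4*(7 + 4)) = (⅚ - 150)*(4*11) = -895/6*44 = -19690/3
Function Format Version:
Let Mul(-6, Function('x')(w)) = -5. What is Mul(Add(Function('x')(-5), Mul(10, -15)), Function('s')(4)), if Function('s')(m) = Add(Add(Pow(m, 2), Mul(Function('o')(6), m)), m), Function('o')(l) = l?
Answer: Rational(-19690, 3) ≈ -6563.3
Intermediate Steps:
Function('x')(w) = Rational(5, 6) (Function('x')(w) = Mul(Rational(-1, 6), -5) = Rational(5, 6))
Function('s')(m) = Add(Pow(m, 2), Mul(7, m)) (Function('s')(m) = Add(Add(Pow(m, 2), Mul(6, m)), m) = Add(Pow(m, 2), Mul(7, m)))
Mul(Add(Function('x')(-5), Mul(10, -15)), Function('s')(4)) = Mul(Add(Rational(5, 6), Mul(10, -15)), Mul(4, Add(7, 4))) = Mul(Add(Rational(5, 6), -150), Mul(4, 11)) = Mul(Rational(-895, 6), 44) = Rational(-19690, 3)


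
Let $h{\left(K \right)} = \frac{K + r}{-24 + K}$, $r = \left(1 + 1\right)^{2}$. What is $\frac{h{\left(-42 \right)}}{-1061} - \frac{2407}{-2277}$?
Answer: $\frac{2552516}{2415897} \approx 1.0565$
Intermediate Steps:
$r = 4$ ($r = 2^{2} = 4$)
$h{\left(K \right)} = \frac{4 + K}{-24 + K}$ ($h{\left(K \right)} = \frac{K + 4}{-24 + K} = \frac{4 + K}{-24 + K}$)
$\frac{h{\left(-42 \right)}}{-1061} - \frac{2407}{-2277} = \frac{\frac{1}{-24 - 42} \left(4 - 42\right)}{-1061} - \frac{2407}{-2277} = \frac{1}{-66} \left(-38\right) \left(- \frac{1}{1061}\right) - - \frac{2407}{2277} = \left(- \frac{1}{66}\right) \left(-38\right) \left(- \frac{1}{1061}\right) + \frac{2407}{2277} = \frac{19}{33} \left(- \frac{1}{1061}\right) + \frac{2407}{2277} = - \frac{19}{35013} + \frac{2407}{2277} = \frac{2552516}{2415897}$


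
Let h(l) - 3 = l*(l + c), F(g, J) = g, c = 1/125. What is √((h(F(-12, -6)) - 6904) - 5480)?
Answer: I*√7648185/25 ≈ 110.62*I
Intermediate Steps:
c = 1/125 ≈ 0.0080000
h(l) = 3 + l*(1/125 + l) (h(l) = 3 + l*(l + 1/125) = 3 + l*(1/125 + l))
√((h(F(-12, -6)) - 6904) - 5480) = √(((3 + (-12)² + (1/125)*(-12)) - 6904) - 5480) = √(((3 + 144 - 12/125) - 6904) - 5480) = √((18363/125 - 6904) - 5480) = √(-844637/125 - 5480) = √(-1529637/125) = I*√7648185/25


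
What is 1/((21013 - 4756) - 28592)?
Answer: -1/12335 ≈ -8.1070e-5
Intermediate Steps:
1/((21013 - 4756) - 28592) = 1/(16257 - 28592) = 1/(-12335) = -1/12335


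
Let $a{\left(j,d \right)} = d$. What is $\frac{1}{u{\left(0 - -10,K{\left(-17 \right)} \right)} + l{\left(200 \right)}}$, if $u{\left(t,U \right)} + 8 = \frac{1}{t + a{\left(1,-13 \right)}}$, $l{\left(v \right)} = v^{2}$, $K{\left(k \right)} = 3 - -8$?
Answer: $\frac{3}{119975} \approx 2.5005 \cdot 10^{-5}$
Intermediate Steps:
$K{\left(k \right)} = 11$ ($K{\left(k \right)} = 3 + 8 = 11$)
$u{\left(t,U \right)} = -8 + \frac{1}{-13 + t}$ ($u{\left(t,U \right)} = -8 + \frac{1}{t - 13} = -8 + \frac{1}{-13 + t}$)
$\frac{1}{u{\left(0 - -10,K{\left(-17 \right)} \right)} + l{\left(200 \right)}} = \frac{1}{\frac{105 - 8 \left(0 - -10\right)}{-13 + \left(0 - -10\right)} + 200^{2}} = \frac{1}{\frac{105 - 8 \left(0 + 10\right)}{-13 + \left(0 + 10\right)} + 40000} = \frac{1}{\frac{105 - 80}{-13 + 10} + 40000} = \frac{1}{\frac{105 - 80}{-3} + 40000} = \frac{1}{\left(- \frac{1}{3}\right) 25 + 40000} = \frac{1}{- \frac{25}{3} + 40000} = \frac{1}{\frac{119975}{3}} = \frac{3}{119975}$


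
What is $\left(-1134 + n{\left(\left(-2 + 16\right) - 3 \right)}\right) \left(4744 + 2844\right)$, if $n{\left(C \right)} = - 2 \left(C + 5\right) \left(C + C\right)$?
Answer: $-13946744$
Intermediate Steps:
$n{\left(C \right)} = 2 C \left(-10 - 2 C\right)$ ($n{\left(C \right)} = - 2 \left(5 + C\right) 2 C = \left(-10 - 2 C\right) 2 C = 2 C \left(-10 - 2 C\right)$)
$\left(-1134 + n{\left(\left(-2 + 16\right) - 3 \right)}\right) \left(4744 + 2844\right) = \left(-1134 - 4 \left(\left(-2 + 16\right) - 3\right) \left(5 + \left(\left(-2 + 16\right) - 3\right)\right)\right) \left(4744 + 2844\right) = \left(-1134 - 4 \left(14 - 3\right) \left(5 + \left(14 - 3\right)\right)\right) 7588 = \left(-1134 - 44 \left(5 + 11\right)\right) 7588 = \left(-1134 - 44 \cdot 16\right) 7588 = \left(-1134 - 704\right) 7588 = \left(-1838\right) 7588 = -13946744$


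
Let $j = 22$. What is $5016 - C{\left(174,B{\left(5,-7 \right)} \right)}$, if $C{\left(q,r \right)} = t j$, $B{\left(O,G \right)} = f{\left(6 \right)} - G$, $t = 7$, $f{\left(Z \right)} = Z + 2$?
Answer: $4862$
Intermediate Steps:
$f{\left(Z \right)} = 2 + Z$
$B{\left(O,G \right)} = 8 - G$ ($B{\left(O,G \right)} = \left(2 + 6\right) - G = 8 - G$)
$C{\left(q,r \right)} = 154$ ($C{\left(q,r \right)} = 7 \cdot 22 = 154$)
$5016 - C{\left(174,B{\left(5,-7 \right)} \right)} = 5016 - 154 = 4862$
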